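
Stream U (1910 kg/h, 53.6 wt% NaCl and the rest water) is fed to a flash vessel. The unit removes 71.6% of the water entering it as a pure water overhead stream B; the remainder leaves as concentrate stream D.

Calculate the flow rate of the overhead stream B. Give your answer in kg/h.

water entering = 1910×0.464 = 886.24 kg/h; overhead removed = 0.716×886.24 = 634.55 kg/h.

634.5 kg/h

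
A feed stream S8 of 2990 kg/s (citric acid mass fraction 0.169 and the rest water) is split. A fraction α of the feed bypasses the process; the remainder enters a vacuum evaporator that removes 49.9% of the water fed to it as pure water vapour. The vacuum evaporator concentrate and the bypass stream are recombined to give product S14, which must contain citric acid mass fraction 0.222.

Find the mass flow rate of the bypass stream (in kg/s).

1269 kg/s

All 2990×0.169 = 505.31 kg/s of citric acid reaches S14, so S14 = 505.31/0.222 = 2276.2 kg/s and vapour = 713.83 kg/s.
The evaporator receives (1−α)·2990 of feed at 0.831 water and removes 0.499 of that water:
0.499×0.831×(1−α)×2990 = 713.83
(1−α) = 713.83/1239.9 = 0.5757;  α = 0.4243.
Bypass flow = 0.4243×2990 = 1268.6 kg/s.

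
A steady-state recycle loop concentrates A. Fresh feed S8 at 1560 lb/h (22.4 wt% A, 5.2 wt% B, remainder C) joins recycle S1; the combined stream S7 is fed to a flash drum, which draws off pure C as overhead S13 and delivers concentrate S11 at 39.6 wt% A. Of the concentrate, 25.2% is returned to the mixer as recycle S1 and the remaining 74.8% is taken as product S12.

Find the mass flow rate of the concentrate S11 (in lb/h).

Overall A balance (none leaves overhead): A in fresh feed = A in product, i.e. 1560×0.224 = (1−0.252)·S11·0.396.
S11 = 349.44/(0.396×0.748) = 1179.7 lb/h.

1180 lb/h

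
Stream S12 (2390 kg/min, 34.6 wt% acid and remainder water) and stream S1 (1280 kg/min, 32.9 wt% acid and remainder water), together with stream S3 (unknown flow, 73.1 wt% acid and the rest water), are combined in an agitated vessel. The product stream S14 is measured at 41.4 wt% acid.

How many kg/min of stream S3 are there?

Let S3 be the unknown flow. Total out = 3670 + S3.
acid balance: 1248.1 + 0.731·S3 = 0.414·(3670 + S3)
(0.731 − 0.414)·S3 = 0.414×3670 − 1248.1 = 271.32
S3 = 271.32 / 0.317 = 855.9 kg/min

855.9 kg/min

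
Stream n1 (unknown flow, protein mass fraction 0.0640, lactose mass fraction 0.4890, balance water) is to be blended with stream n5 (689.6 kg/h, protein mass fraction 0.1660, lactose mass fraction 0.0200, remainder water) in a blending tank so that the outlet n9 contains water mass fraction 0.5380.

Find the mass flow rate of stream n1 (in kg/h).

Let n1 be the unknown flow. Total out = 689.6 + n1.
water balance: 561.33 + 0.447·n1 = 0.538·(689.6 + n1)
(0.447 − 0.538)·n1 = 0.538×689.6 − 561.33 = -190.33
n1 = -190.33 / -0.091 = 2091.5 kg/h

2092 kg/h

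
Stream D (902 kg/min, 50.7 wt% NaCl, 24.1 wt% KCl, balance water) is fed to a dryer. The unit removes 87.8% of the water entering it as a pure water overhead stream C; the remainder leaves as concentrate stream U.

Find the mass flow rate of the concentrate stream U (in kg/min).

water entering = 902×0.252 = 227.3 kg/min; overhead removed = 0.878×227.3 = 199.57 kg/min.
Concentrate = 902 − 199.57 = 702.43 kg/min.

702.4 kg/min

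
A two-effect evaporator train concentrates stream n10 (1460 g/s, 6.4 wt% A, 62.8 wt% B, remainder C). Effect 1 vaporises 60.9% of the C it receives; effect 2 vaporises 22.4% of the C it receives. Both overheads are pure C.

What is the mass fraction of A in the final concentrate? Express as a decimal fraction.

0.081

C in feed = 1460×0.308 = 449.68 g/s.
After stage 1: C left = (1−0.609)×449.68 = 175.82; stream total = 1186.1 g/s.
After stage 2: C left = (1−0.224)×175.82 = 136.44; final concentrate = 1146.8 g/s.
A fraction = 93.44/1146.8 = 0.081.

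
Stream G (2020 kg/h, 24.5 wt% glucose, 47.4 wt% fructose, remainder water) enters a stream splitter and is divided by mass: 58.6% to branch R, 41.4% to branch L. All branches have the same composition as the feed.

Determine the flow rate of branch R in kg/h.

Branch R flow = 0.586×2020 = 1183.7 kg/h.

1184 kg/h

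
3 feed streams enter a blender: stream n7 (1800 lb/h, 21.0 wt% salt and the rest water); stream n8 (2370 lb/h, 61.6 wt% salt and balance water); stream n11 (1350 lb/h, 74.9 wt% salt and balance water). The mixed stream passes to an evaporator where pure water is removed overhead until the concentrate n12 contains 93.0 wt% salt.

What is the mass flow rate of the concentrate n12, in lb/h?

salt entering = 1800×0.210 + 2370×0.616 + 1350×0.749 = 2849.1 lb/h.
All salt reports to n12, so n12 = 2849.1/0.930 = 3063.5 lb/h.

3064 lb/h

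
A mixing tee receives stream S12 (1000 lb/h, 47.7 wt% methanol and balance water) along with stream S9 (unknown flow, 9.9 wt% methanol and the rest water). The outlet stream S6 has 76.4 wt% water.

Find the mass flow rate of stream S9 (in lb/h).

Let S9 be the unknown flow. Total out = 1000 + S9.
water balance: 523 + 0.901·S9 = 0.764·(1000 + S9)
(0.901 − 0.764)·S9 = 0.764×1000 − 523 = 241
S9 = 241 / 0.137 = 1759.1 lb/h

1759 lb/h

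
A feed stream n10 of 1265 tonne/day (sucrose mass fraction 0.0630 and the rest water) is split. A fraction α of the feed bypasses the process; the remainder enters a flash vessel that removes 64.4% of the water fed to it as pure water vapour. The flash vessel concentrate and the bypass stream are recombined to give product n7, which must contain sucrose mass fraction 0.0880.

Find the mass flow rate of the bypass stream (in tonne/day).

669.4 tonne/day

All 1265×0.063 = 79.695 tonne/day of sucrose reaches n7, so n7 = 79.695/0.088 = 905.63 tonne/day and vapour = 359.37 tonne/day.
The evaporator receives (1−α)·1265 of feed at 0.937 water and removes 0.644 of that water:
0.644×0.937×(1−α)×1265 = 359.37
(1−α) = 359.37/763.34 = 0.4708;  α = 0.5292.
Bypass flow = 0.5292×1265 = 669.44 tonne/day.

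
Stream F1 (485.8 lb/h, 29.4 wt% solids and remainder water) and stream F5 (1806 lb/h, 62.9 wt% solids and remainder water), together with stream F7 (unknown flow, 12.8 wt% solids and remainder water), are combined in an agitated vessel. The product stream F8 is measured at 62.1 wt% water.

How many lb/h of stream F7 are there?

Let F7 be the unknown flow. Total out = 2291.8 + F7.
water balance: 1013 + 0.872·F7 = 0.621·(2291.8 + F7)
(0.872 − 0.621)·F7 = 0.621×2291.8 − 1013 = 410.21
F7 = 410.21 / 0.251 = 1634.3 lb/h

1634 lb/h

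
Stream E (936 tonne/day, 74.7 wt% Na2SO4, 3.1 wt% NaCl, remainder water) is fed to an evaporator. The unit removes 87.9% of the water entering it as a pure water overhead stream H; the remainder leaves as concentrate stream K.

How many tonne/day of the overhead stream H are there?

water entering = 936×0.222 = 207.79 tonne/day; overhead removed = 0.879×207.79 = 182.65 tonne/day.

182.6 tonne/day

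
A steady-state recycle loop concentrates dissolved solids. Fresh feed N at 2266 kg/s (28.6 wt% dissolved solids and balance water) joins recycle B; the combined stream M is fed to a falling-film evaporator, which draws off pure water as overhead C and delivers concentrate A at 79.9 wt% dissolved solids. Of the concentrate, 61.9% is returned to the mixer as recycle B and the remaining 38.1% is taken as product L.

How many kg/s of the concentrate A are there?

2129 kg/s

Overall dissolved solids balance (none leaves overhead): dissolved solids in fresh feed = dissolved solids in product, i.e. 2266×0.286 = (1−0.619)·A·0.799.
A = 648.08/(0.799×0.381) = 2128.9 kg/s.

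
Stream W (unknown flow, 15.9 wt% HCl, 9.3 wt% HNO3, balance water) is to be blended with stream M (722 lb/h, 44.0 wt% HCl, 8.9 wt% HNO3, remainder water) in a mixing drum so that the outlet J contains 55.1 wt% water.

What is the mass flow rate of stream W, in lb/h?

Let W be the unknown flow. Total out = 722 + W.
water balance: 340.06 + 0.748·W = 0.551·(722 + W)
(0.748 − 0.551)·W = 0.551×722 − 340.06 = 57.76
W = 57.76 / 0.197 = 293.2 lb/h

293.2 lb/h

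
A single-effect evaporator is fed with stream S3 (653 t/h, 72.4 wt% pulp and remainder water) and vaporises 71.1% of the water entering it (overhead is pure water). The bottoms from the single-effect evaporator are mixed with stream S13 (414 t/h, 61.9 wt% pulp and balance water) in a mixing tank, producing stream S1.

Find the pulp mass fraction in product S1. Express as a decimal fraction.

Vapour removed = 0.711×0.276×653 = 128.14 t/h; concentrate = 524.86 t/h.
pulp reaching the mixer = 472.77 (from concentrate) + 414×0.619 = 729.04 t/h.
Product flow = 524.86 + 414 = 938.86 t/h; pulp fraction = 0.777.

0.777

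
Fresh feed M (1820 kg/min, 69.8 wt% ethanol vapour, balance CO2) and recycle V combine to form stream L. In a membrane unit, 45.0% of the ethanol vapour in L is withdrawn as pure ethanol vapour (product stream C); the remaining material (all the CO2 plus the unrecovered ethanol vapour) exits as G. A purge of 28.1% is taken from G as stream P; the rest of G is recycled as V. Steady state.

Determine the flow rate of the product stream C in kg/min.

945.6 kg/min

ethanol vapour in L: m_A = 1820×0.698 + (1−0.281)·(1−0.450)·m_A, so m_A = 1270.4/0.6045 = 2101.3 kg/min.
Product C = 0.450×2101.3 = 945.6 kg/min.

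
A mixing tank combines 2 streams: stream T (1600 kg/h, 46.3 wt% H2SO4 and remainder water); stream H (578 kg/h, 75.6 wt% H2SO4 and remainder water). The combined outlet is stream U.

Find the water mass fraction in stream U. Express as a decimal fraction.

Total flow out = 1600 + 578 = 2178 kg/h.
water in = 1600×0.537 + 578×0.244 = 1000.2 kg/h.
water mass fraction in U = 1000.2/2178 = 0.4592.

0.4592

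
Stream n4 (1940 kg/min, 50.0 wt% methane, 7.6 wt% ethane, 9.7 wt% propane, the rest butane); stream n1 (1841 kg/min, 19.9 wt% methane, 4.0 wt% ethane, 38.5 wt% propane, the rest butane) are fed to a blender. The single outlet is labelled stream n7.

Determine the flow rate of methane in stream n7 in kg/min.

methane out = methane in = 1940×0.500 + 1841×0.199 = 1336.4 kg/min.

1336 kg/min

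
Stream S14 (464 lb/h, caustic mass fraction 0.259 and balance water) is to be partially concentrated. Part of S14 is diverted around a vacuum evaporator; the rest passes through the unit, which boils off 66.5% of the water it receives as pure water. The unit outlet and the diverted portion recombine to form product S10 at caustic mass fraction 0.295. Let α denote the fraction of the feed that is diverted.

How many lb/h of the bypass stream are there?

349.1 lb/h

All 464×0.259 = 120.18 lb/h of caustic reaches S10, so S10 = 120.18/0.295 = 407.38 lb/h and vapour = 56.624 lb/h.
The evaporator receives (1−α)·464 of feed at 0.741 water and removes 0.665 of that water:
0.665×0.741×(1−α)×464 = 56.624
(1−α) = 56.624/228.64 = 0.2477;  α = 0.7523.
Bypass flow = 0.7523×464 = 349.09 lb/h.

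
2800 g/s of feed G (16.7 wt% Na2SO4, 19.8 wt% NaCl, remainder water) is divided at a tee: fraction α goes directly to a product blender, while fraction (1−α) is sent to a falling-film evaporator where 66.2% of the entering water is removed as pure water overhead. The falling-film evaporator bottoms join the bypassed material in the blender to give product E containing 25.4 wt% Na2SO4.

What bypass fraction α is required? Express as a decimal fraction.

All 2800×0.167 = 467.6 g/s of Na2SO4 reaches E, so E = 467.6/0.254 = 1840.9 g/s and vapour = 959.06 g/s.
The evaporator receives (1−α)·2800 of feed at 0.635 water and removes 0.662 of that water:
0.662×0.635×(1−α)×2800 = 959.06
(1−α) = 959.06/1177 = 0.8148;  α = 0.1852.

0.185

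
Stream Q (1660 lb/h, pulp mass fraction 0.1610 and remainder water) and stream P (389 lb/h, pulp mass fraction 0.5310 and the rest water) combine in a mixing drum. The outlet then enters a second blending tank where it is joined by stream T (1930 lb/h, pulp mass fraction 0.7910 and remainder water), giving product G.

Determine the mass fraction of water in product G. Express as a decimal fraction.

0.4972

Overall, product flow = 3979 lb/h.
water in = 1660×0.839 + 389×0.469 + 1930×0.209 = 1978.6 lb/h.
water fraction in G = 0.4972.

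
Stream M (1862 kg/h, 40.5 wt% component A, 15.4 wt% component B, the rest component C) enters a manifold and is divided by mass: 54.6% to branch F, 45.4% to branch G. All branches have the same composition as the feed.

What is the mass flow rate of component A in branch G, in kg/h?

Branch G total = 0.454×1862 = 845.35 kg/h.
component A in G = 0.405×845.35 = 342.37 kg/h.

342.4 kg/h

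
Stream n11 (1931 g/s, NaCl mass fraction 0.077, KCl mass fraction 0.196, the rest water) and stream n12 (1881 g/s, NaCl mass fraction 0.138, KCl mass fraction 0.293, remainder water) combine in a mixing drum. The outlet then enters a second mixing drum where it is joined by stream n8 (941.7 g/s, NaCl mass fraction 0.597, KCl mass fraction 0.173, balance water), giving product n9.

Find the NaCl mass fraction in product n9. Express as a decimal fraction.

0.204

Overall, product flow = 4753.7 g/s.
NaCl in = 1931×0.077 + 1881×0.138 + 941.7×0.597 = 970.46 g/s.
NaCl fraction in n9 = 0.204.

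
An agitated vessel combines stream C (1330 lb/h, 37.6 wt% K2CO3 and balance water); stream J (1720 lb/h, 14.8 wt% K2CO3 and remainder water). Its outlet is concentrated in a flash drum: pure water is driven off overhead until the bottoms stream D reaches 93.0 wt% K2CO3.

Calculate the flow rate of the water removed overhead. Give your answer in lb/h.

K2CO3 entering = 1330×0.376 + 1720×0.148 = 754.64 lb/h.
All K2CO3 reports to D, so D = 754.64/0.930 = 811.44 lb/h.
Total feed = 3050 lb/h; overhead = 3050 − 811.44 = 2238.6 lb/h.

2239 lb/h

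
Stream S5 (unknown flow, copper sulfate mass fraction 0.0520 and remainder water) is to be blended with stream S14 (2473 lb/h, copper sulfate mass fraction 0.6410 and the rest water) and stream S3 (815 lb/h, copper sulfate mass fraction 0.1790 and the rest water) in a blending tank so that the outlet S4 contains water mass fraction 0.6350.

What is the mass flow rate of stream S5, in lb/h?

Let S5 be the unknown flow. Total out = 3288 + S5.
water balance: 1556.9 + 0.948·S5 = 0.635·(3288 + S5)
(0.948 − 0.635)·S5 = 0.635×3288 − 1556.9 = 530.96
S5 = 530.96 / 0.313 = 1696.4 lb/h

1696 lb/h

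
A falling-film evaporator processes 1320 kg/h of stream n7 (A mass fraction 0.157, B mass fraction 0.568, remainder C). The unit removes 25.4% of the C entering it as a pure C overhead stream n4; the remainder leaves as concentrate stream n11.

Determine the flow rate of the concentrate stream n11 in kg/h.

1228 kg/h

C entering = 1320×0.275 = 363 kg/h; overhead removed = 0.254×363 = 92.202 kg/h.
Concentrate = 1320 − 92.202 = 1227.8 kg/h.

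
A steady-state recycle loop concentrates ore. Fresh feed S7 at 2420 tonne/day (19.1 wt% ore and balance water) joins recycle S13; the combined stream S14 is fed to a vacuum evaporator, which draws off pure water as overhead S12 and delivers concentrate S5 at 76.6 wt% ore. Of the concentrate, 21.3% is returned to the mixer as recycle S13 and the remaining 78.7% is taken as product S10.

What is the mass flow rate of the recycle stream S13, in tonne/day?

163.3 tonne/day

Overall ore balance (none leaves overhead): ore in fresh feed = ore in product, i.e. 2420×0.191 = (1−0.213)·S5·0.766.
S5 = 462.22/(0.766×0.787) = 766.73 tonne/day.
Recycle S13 = 0.213×766.73 = 163.31 tonne/day.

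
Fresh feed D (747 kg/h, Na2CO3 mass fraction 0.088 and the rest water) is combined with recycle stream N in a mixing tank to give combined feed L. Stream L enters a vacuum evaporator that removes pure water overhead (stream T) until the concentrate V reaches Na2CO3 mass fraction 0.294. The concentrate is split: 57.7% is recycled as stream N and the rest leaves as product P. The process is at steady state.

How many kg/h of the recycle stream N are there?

305 kg/h

Overall Na2CO3 balance (none leaves overhead): Na2CO3 in fresh feed = Na2CO3 in product, i.e. 747×0.088 = (1−0.577)·V·0.294.
V = 65.736/(0.294×0.423) = 528.59 kg/h.
Recycle N = 0.577×528.59 = 304.99 kg/h.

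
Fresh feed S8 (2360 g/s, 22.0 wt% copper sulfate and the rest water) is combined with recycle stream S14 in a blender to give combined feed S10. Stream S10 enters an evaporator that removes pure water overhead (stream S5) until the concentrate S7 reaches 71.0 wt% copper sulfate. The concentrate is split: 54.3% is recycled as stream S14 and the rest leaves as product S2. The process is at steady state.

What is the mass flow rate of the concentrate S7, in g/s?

Overall copper sulfate balance (none leaves overhead): copper sulfate in fresh feed = copper sulfate in product, i.e. 2360×0.220 = (1−0.543)·S7·0.710.
S7 = 519.2/(0.710×0.457) = 1600.1 g/s.

1600 g/s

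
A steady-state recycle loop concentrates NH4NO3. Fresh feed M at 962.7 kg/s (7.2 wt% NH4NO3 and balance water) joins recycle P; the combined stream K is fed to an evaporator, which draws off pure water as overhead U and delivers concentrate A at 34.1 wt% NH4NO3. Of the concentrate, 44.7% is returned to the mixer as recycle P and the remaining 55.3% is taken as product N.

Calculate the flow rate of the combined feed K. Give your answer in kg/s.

1127 kg/s

Overall NH4NO3 balance (none leaves overhead): NH4NO3 in fresh feed = NH4NO3 in product, i.e. 962.7×0.072 = (1−0.447)·A·0.341.
A = 69.314/(0.341×0.553) = 367.57 kg/s.
Recycle P = 0.447×367.57 = 164.31 kg/s.
Combined feed K = 962.7 + 164.31 = 1127 kg/s.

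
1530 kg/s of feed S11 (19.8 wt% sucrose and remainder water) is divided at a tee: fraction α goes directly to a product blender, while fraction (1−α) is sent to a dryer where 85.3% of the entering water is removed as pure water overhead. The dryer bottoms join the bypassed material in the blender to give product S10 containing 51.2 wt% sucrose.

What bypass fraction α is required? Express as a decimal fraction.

All 1530×0.198 = 302.94 kg/s of sucrose reaches S10, so S10 = 302.94/0.512 = 591.68 kg/s and vapour = 938.32 kg/s.
The evaporator receives (1−α)·1530 of feed at 0.802 water and removes 0.853 of that water:
0.853×0.802×(1−α)×1530 = 938.32
(1−α) = 938.32/1046.7 = 0.8965;  α = 0.1035.

0.104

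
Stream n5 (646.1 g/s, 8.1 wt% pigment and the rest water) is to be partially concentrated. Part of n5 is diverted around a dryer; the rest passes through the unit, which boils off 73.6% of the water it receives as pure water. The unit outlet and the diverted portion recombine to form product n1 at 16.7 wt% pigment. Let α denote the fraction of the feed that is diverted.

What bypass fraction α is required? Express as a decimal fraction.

All 646.1×0.081 = 52.334 g/s of pigment reaches n1, so n1 = 52.334/0.167 = 313.38 g/s and vapour = 332.72 g/s.
The evaporator receives (1−α)·646.1 of feed at 0.919 water and removes 0.736 of that water:
0.736×0.919×(1−α)×646.1 = 332.72
(1−α) = 332.72/437.01 = 0.7614;  α = 0.2386.

0.239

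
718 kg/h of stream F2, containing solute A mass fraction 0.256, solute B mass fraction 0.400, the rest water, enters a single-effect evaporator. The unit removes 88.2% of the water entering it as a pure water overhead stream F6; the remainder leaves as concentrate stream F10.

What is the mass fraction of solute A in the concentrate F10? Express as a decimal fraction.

0.368

solute A is not removed: 718×0.256 = 183.81 kg/h of solute A enters F10.
water entering = 718×0.344 = 246.99 kg/h; overhead removed = 0.882×246.99 = 217.85 kg/h.
Concentrate = 718 − 217.85 = 500.15 kg/h.
Mass fraction = 183.81/500.15 = 0.368.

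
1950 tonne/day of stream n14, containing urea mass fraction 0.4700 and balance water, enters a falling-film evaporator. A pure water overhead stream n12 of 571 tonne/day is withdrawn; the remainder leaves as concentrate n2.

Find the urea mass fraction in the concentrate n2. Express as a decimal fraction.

urea is not removed: 1950×0.470 = 916.5 tonne/day of urea enters n2.
Concentrate = 1950 − 571 = 1379 tonne/day.
Mass fraction = 916.5/1379 = 0.6646.

0.6646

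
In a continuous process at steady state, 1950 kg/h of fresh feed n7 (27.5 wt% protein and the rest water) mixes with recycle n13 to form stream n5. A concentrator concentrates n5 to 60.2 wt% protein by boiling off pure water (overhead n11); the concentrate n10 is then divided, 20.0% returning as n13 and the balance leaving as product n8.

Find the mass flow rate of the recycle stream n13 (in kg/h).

Overall protein balance (none leaves overhead): protein in fresh feed = protein in product, i.e. 1950×0.275 = (1−0.200)·n10·0.602.
n10 = 536.25/(0.602×0.800) = 1113.5 kg/h.
Recycle n13 = 0.200×1113.5 = 222.7 kg/h.

222.7 kg/h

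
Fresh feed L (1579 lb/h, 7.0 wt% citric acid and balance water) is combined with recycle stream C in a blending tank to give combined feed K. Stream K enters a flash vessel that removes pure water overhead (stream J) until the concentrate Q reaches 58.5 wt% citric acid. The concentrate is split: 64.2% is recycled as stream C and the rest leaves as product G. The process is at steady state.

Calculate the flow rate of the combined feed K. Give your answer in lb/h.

1918 lb/h

Overall citric acid balance (none leaves overhead): citric acid in fresh feed = citric acid in product, i.e. 1579×0.070 = (1−0.642)·Q·0.585.
Q = 110.53/(0.585×0.358) = 527.77 lb/h.
Recycle C = 0.642×527.77 = 338.83 lb/h.
Combined feed K = 1579 + 338.83 = 1917.8 lb/h.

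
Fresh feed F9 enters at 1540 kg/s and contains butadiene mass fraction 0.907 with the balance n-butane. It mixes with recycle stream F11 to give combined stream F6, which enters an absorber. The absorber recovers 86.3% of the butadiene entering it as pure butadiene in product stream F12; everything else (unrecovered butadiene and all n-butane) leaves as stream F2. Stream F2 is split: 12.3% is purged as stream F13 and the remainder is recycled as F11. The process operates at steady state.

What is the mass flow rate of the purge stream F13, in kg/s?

170 kg/s

n-butane enters only via F9 and leaves only via the purge: 1540×0.093 = 0.123×(n-butane in F2), and the absorber passes all n-butane, so n-butane in F6 = n-butane in F2 = 1164.4 kg/s.
butadiene in F6: m_A = 1540×0.907 + (1−0.123)·(1−0.863)·m_A, so m_A = 1396.8/0.8799 = 1587.5 kg/s.
F2 = (1−0.863)×1587.5 + 1164.4 = 1381.9 kg/s.
Purge F13 = 0.123×1381.9 = 169.97 kg/s.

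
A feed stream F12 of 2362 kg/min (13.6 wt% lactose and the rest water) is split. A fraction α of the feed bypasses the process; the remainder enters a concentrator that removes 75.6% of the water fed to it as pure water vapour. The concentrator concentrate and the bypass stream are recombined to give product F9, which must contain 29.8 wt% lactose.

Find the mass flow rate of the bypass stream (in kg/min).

All 2362×0.136 = 321.23 kg/min of lactose reaches F9, so F9 = 321.23/0.298 = 1078 kg/min and vapour = 1284 kg/min.
The evaporator receives (1−α)·2362 of feed at 0.864 water and removes 0.756 of that water:
0.756×0.864×(1−α)×2362 = 1284
(1−α) = 1284/1542.8 = 0.8323;  α = 0.1677.
Bypass flow = 0.1677×2362 = 396.18 kg/min.

396.2 kg/min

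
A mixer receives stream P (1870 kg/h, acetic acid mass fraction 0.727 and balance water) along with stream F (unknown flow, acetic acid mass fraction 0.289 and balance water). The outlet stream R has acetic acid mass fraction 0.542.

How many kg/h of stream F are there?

1367 kg/h

Let F be the unknown flow. Total out = 1870 + F.
acetic acid balance: 1359.5 + 0.289·F = 0.542·(1870 + F)
(0.289 − 0.542)·F = 0.542×1870 − 1359.5 = -345.95
F = -345.95 / -0.253 = 1367.4 kg/h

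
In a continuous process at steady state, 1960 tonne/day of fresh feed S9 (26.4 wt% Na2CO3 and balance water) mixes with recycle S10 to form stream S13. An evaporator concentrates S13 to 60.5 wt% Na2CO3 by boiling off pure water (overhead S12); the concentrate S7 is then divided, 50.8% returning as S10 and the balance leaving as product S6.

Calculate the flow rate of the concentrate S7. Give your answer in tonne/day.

1738 tonne/day

Overall Na2CO3 balance (none leaves overhead): Na2CO3 in fresh feed = Na2CO3 in product, i.e. 1960×0.264 = (1−0.508)·S7·0.605.
S7 = 517.44/(0.605×0.492) = 1738.4 tonne/day.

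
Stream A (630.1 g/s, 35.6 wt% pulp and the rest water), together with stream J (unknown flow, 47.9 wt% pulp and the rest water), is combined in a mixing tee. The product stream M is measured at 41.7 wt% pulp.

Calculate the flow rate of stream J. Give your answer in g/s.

Let J be the unknown flow. Total out = 630.1 + J.
pulp balance: 224.32 + 0.479·J = 0.417·(630.1 + J)
(0.479 − 0.417)·J = 0.417×630.1 − 224.32 = 38.436
J = 38.436 / 0.062 = 619.94 g/s

619.9 g/s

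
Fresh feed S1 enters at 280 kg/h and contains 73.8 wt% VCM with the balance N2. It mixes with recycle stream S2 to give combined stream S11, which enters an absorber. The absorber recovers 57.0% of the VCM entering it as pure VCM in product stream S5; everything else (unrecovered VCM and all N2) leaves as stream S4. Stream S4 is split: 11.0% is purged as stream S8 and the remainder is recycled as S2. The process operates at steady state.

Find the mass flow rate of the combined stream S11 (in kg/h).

1002 kg/h

N2 enters only via S1 and leaves only via the purge: 280×0.262 = 0.110×(N2 in S4), and the absorber passes all N2, so N2 in S11 = N2 in S4 = 666.91 kg/h.
VCM in S11: m_A = 280×0.738 + (1−0.110)·(1−0.570)·m_A, so m_A = 206.64/0.6173 = 334.75 kg/h.
S11 = 334.75 + 666.91 = 1001.7 kg/h.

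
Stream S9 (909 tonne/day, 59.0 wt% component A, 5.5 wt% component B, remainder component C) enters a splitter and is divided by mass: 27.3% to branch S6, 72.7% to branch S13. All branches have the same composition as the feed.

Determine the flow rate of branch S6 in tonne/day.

248.2 tonne/day

Branch S6 flow = 0.273×909 = 248.16 tonne/day.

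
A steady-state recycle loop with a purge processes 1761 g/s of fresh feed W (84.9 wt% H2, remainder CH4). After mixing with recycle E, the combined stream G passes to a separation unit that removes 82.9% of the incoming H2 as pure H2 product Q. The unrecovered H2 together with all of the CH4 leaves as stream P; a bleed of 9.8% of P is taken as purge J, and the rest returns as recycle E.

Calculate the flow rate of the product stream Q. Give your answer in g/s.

H2 in G: m_A = 1761×0.849 + (1−0.098)·(1−0.829)·m_A, so m_A = 1495.1/0.8458 = 1767.8 g/s.
Product Q = 0.829×1767.8 = 1465.5 g/s.

1465 g/s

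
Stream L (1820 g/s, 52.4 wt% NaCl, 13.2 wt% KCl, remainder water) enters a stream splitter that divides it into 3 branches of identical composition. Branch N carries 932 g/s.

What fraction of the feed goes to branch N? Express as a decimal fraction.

Fraction to N = 932/1820 = 0.5121.

0.512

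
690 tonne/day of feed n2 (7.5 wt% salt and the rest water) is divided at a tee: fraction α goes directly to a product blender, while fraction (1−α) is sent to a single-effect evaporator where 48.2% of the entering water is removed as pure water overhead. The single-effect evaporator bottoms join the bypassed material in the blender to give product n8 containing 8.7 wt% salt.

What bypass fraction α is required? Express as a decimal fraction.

All 690×0.075 = 51.75 tonne/day of salt reaches n8, so n8 = 51.75/0.087 = 594.83 tonne/day and vapour = 95.172 tonne/day.
The evaporator receives (1−α)·690 of feed at 0.925 water and removes 0.482 of that water:
0.482×0.925×(1−α)×690 = 95.172
(1−α) = 95.172/307.64 = 0.3094;  α = 0.6906.

0.691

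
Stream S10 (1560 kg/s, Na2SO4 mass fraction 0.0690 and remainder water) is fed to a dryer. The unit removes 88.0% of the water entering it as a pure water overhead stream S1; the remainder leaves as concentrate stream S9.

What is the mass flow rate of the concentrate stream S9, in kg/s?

281.9 kg/s

water entering = 1560×0.931 = 1452.4 kg/s; overhead removed = 0.880×1452.4 = 1278.1 kg/s.
Concentrate = 1560 − 1278.1 = 281.92 kg/s.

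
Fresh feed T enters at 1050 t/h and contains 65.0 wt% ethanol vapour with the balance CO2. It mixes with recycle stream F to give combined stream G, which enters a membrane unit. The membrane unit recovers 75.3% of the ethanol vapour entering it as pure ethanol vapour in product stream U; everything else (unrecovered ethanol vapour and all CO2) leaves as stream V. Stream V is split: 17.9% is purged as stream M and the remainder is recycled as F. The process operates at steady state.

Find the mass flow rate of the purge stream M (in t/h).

405.4 t/h

CO2 enters only via T and leaves only via the purge: 1050×0.350 = 0.179×(CO2 in V), and the membrane unit passes all CO2, so CO2 in G = CO2 in V = 2053.1 t/h.
ethanol vapour in G: m_A = 1050×0.650 + (1−0.179)·(1−0.753)·m_A, so m_A = 682.5/0.7972 = 856.11 t/h.
V = (1−0.753)×856.11 + 2053.1 = 2264.5 t/h.
Purge M = 0.179×2264.5 = 405.35 t/h.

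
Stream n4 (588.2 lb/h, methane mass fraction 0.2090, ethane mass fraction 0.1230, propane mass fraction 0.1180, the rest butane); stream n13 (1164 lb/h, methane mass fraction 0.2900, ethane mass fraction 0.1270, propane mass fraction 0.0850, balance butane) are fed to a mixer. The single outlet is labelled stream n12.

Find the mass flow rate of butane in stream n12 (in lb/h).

butane out = butane in = 588.2×0.550 + 1164×0.498 = 903.18 lb/h.

903.2 lb/h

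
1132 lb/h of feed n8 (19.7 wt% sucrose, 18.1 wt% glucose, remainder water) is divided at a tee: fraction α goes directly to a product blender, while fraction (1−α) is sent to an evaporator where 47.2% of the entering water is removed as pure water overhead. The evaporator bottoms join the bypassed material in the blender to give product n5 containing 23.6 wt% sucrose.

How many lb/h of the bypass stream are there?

All 1132×0.197 = 223 lb/h of sucrose reaches n5, so n5 = 223/0.236 = 944.93 lb/h and vapour = 187.07 lb/h.
The evaporator receives (1−α)·1132 of feed at 0.622 water and removes 0.472 of that water:
0.472×0.622×(1−α)×1132 = 187.07
(1−α) = 187.07/332.34 = 0.5629;  α = 0.4371.
Bypass flow = 0.4371×1132 = 494.81 lb/h.

494.8 lb/h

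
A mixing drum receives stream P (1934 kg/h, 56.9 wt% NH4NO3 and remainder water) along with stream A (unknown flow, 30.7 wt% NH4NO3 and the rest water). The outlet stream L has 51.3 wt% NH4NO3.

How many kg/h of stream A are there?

525.7 kg/h

Let A be the unknown flow. Total out = 1934 + A.
NH4NO3 balance: 1100.4 + 0.307·A = 0.513·(1934 + A)
(0.307 − 0.513)·A = 0.513×1934 − 1100.4 = -108.3
A = -108.3 / -0.206 = 525.75 kg/h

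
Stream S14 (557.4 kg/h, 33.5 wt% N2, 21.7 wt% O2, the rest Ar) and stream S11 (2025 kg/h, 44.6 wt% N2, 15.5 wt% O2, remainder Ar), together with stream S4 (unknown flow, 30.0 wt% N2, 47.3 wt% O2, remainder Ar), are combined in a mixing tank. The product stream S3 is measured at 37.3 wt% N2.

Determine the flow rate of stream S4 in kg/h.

Let S4 be the unknown flow. Total out = 2582.4 + S4.
N2 balance: 1089.9 + 0.300·S4 = 0.373·(2582.4 + S4)
(0.300 − 0.373)·S4 = 0.373×2582.4 − 1089.9 = -126.64
S4 = -126.64 / -0.073 = 1734.8 kg/h

1735 kg/h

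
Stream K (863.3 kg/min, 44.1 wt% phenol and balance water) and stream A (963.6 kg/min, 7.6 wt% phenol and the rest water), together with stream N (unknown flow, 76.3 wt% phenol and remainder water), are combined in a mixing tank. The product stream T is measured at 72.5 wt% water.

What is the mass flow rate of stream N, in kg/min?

99.28 kg/min

Let N be the unknown flow. Total out = 1826.9 + N.
water balance: 1373 + 0.237·N = 0.725·(1826.9 + N)
(0.237 − 0.725)·N = 0.725×1826.9 − 1373 = -48.449
N = -48.449 / -0.488 = 99.28 kg/min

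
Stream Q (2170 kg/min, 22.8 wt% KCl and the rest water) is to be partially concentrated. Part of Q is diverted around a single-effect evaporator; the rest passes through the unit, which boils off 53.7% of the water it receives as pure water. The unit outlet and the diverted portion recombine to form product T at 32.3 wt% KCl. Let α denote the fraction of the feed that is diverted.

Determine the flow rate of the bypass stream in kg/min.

All 2170×0.228 = 494.76 kg/min of KCl reaches T, so T = 494.76/0.323 = 1531.8 kg/min and vapour = 638.24 kg/min.
The evaporator receives (1−α)·2170 of feed at 0.772 water and removes 0.537 of that water:
0.537×0.772×(1−α)×2170 = 638.24
(1−α) = 638.24/899.6 = 0.7095;  α = 0.2905.
Bypass flow = 0.2905×2170 = 630.47 kg/min.

630.5 kg/min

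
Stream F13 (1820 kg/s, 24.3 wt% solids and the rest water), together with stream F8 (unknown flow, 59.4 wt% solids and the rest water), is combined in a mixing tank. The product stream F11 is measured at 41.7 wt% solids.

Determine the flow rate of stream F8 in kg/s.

Let F8 be the unknown flow. Total out = 1820 + F8.
solids balance: 442.26 + 0.594·F8 = 0.417·(1820 + F8)
(0.594 − 0.417)·F8 = 0.417×1820 − 442.26 = 316.68
F8 = 316.68 / 0.177 = 1789.2 kg/s

1789 kg/s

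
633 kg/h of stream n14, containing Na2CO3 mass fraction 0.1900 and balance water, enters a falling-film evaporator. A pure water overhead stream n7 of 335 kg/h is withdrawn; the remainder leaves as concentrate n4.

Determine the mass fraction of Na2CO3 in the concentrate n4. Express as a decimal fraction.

0.4036

Na2CO3 is not removed: 633×0.190 = 120.27 kg/h of Na2CO3 enters n4.
Concentrate = 633 − 335 = 298 kg/h.
Mass fraction = 120.27/298 = 0.4036.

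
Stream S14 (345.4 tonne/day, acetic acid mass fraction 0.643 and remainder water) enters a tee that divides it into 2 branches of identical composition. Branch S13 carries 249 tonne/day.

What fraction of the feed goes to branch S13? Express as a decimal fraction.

0.721

Fraction to S13 = 249/345.4 = 0.7209.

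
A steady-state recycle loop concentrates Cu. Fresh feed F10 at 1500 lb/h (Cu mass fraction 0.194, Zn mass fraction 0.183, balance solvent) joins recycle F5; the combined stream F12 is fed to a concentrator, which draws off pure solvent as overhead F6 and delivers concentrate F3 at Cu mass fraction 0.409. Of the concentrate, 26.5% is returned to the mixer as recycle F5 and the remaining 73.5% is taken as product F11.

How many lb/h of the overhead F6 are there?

Overall Cu balance (none leaves overhead): Cu in fresh feed = Cu in product, i.e. 1500×0.194 = (1−0.265)·F3·0.409.
F3 = 291/(0.409×0.735) = 968.02 lb/h.
Recycle F5 = 0.265×968.02 = 256.52 lb/h.
Combined feed F12 = 1500 + 256.52 = 1756.5 lb/h.
Overhead F6 = F12 − F3 = 1756.5 − 968.02 = 788.51 lb/h.

788.5 lb/h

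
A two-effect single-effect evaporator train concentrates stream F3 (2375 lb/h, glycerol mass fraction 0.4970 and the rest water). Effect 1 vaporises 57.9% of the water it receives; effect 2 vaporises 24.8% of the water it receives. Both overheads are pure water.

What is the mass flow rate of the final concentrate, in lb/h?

1559 lb/h

water in feed = 2375×0.503 = 1194.6 lb/h.
After stage 1: water left = (1−0.579)×1194.6 = 502.94; stream total = 1683.3 lb/h.
After stage 2: water left = (1−0.248)×502.94 = 378.21; final concentrate = 1558.6 lb/h.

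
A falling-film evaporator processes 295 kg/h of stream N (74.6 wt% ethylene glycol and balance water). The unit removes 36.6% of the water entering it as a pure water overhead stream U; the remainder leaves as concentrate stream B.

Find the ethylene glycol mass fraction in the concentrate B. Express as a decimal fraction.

0.822

ethylene glycol is not removed: 295×0.746 = 220.07 kg/h of ethylene glycol enters B.
water entering = 295×0.254 = 74.93 kg/h; overhead removed = 0.366×74.93 = 27.424 kg/h.
Concentrate = 295 − 27.424 = 267.58 kg/h.
Mass fraction = 220.07/267.58 = 0.822.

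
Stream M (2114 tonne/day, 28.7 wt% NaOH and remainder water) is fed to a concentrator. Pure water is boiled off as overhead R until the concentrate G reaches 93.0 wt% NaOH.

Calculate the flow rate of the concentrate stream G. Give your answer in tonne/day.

652.4 tonne/day

NaOH is conserved: 2114×0.287 = 606.72 tonne/day all reports to the concentrate.
Concentrate = 606.72/(target fraction) = 652.38 tonne/day.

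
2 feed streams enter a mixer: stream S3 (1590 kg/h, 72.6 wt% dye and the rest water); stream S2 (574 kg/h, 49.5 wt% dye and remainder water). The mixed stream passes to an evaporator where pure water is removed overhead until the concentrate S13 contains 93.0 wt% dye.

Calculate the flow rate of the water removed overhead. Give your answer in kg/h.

617.3 kg/h

dye entering = 1590×0.726 + 574×0.495 = 1438.5 kg/h.
All dye reports to S13, so S13 = 1438.5/0.930 = 1546.7 kg/h.
Total feed = 2164 kg/h; overhead = 2164 − 1546.7 = 617.26 kg/h.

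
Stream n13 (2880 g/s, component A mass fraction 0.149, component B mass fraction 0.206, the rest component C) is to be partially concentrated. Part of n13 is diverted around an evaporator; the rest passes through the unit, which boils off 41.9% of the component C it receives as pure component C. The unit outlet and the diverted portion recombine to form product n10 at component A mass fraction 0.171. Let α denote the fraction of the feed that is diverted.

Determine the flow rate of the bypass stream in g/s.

All 2880×0.149 = 429.12 g/s of component A reaches n10, so n10 = 429.12/0.171 = 2509.5 g/s and vapour = 370.53 g/s.
The evaporator receives (1−α)·2880 of feed at 0.645 component C and removes 0.419 of that component C:
0.419×0.645×(1−α)×2880 = 370.53
(1−α) = 370.53/778.33 = 0.4761;  α = 0.5239.
Bypass flow = 0.5239×2880 = 1509 g/s.

1509 g/s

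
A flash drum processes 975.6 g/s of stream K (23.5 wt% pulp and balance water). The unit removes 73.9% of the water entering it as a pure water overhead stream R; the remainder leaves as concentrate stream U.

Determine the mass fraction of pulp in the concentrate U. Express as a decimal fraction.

0.541

pulp is not removed: 975.6×0.235 = 229.27 g/s of pulp enters U.
water entering = 975.6×0.765 = 746.33 g/s; overhead removed = 0.739×746.33 = 551.54 g/s.
Concentrate = 975.6 − 551.54 = 424.06 g/s.
Mass fraction = 229.27/424.06 = 0.541.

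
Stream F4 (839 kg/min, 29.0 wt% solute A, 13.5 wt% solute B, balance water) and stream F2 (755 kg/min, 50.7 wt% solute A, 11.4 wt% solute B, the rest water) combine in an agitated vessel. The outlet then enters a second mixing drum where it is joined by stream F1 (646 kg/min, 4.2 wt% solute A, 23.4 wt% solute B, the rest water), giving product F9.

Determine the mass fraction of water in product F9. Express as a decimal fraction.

0.552

Overall, product flow = 2240 kg/min.
water in = 839×0.575 + 755×0.379 + 646×0.724 = 1236.3 kg/min.
water fraction in F9 = 0.552.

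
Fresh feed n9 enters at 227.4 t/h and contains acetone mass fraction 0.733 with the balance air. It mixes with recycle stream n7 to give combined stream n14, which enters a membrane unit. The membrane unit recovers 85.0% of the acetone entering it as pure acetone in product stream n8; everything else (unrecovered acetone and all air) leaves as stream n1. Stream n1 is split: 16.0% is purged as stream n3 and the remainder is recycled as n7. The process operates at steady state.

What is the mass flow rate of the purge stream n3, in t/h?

air enters only via n9 and leaves only via the purge: 227.4×0.267 = 0.160×(air in n1), and the membrane unit passes all air, so air in n14 = air in n1 = 379.47 t/h.
acetone in n14: m_A = 227.4×0.733 + (1−0.160)·(1−0.850)·m_A, so m_A = 166.68/0.8740 = 190.71 t/h.
n1 = (1−0.850)×190.71 + 379.47 = 408.08 t/h.
Purge n3 = 0.160×408.08 = 65.293 t/h.

65.29 t/h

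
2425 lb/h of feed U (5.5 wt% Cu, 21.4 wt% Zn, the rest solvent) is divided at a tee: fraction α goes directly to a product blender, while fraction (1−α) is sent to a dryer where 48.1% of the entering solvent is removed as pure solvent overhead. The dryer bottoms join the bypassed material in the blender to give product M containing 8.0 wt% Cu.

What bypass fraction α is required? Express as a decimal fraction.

All 2425×0.055 = 133.38 lb/h of Cu reaches M, so M = 133.38/0.080 = 1667.2 lb/h and vapour = 757.81 lb/h.
The evaporator receives (1−α)·2425 of feed at 0.731 solvent and removes 0.481 of that solvent:
0.481×0.731×(1−α)×2425 = 757.81
(1−α) = 757.81/852.66 = 0.8888;  α = 0.1112.

0.111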